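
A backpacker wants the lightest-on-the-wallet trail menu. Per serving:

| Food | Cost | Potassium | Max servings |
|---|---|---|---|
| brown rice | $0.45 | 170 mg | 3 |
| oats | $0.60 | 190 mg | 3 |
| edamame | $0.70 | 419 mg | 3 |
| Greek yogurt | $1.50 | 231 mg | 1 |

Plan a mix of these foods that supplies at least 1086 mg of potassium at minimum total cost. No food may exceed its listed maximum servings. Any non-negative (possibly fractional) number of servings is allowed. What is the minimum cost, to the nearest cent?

$1.81

Cost per mg of potassium: edamame $0.0017, brown rice $0.0026, oats $0.0032, Greek yogurt $0.0065.
Take 2.592 servings of edamame: +1086.0 mg potassium for $1.81 (total $1.81, still need 0.0 mg).
Filling from the cheapest source first is optimal under one linear minimum: $1.81.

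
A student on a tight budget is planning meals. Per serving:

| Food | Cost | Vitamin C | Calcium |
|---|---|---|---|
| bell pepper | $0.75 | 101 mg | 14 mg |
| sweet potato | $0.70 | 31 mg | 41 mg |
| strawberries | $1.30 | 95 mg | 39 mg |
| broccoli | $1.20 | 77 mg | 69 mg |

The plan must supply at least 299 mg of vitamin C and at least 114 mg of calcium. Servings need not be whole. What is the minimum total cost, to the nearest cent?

A basic optimal solution has at most two foods positive. Try each food alone and each pair with both targets met exactly.
bell pepper only: max(299/101, 114/14) = 8.143 servings → $6.11.
sweet potato only: max(299/31, 114/41) = 9.645 servings → $6.75.
strawberries only: max(299/95, 114/39) = 3.147 servings → $4.09.
broccoli only: max(299/77, 114/69) = 3.883 servings → $4.66.
bell pepper + sweet potato with both tight: 2.354 servings and 1.977 servings → $3.15.
bell pepper + strawberries with both tight: 0.3185 servings and 2.809 servings → $3.89.
bell pepper + broccoli with both tight: 2.012 servings and 1.244 servings → $3.00.
sweet potato + strawberries: the both-tight solution has a negative serving — not a feasible corner.
sweet potato + broccoli: the both-tight solution has a negative serving — not a feasible corner.
strawberries + broccoli: the both-tight solution has a negative serving — not a feasible corner.
Cheapest feasible corner: $3.00.

$3.00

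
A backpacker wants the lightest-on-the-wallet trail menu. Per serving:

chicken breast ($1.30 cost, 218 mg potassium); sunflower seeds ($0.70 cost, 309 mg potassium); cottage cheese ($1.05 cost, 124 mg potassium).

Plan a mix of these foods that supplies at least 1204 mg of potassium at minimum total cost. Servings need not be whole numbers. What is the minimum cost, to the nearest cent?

Cost per mg of potassium: sunflower seeds $0.0023, chicken breast $0.0060, cottage cheese $0.0085.
With no serving limits, use only sunflower seeds: 1204 mg / 309 mg = 3.896 servings × $0.70 = $2.73.

$2.73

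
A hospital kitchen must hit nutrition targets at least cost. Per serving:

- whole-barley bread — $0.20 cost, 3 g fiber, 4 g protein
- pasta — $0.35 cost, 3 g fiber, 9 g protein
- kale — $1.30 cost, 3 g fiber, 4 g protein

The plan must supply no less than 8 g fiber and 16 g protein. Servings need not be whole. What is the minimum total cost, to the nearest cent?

With two linear requirements the optimum uses one or two foods; enumerate the corners.
whole-barley bread only: max(8/3, 16/4) = 4 servings → $0.80.
pasta only: max(8/3, 16/9) = 2.667 servings → $0.93.
kale only: max(8/3, 16/4) = 4 servings → $5.20.
whole-barley bread + pasta with both tight: 1.6 servings and 1.067 servings → $0.69.
whole-barley bread + kale (both tight): parallel constraints — no distinct corner.
pasta + kale with both tight: 1.067 servings and 1.6 servings → $2.45.
Cheapest feasible corner: $0.69.

$0.69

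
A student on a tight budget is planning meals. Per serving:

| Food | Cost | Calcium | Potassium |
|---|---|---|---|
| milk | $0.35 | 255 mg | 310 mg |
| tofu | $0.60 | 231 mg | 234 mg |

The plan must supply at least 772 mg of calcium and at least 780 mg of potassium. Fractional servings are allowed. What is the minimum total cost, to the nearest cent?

milk only: max(772/255, 780/310) = 3.027 servings → $1.06.
tofu only: max(772/231, 780/234) = 3.342 servings → $2.01.
milk + tofu: the both-tight solution has a negative serving — not a feasible corner.
Cheapest feasible corner: $1.06.

$1.06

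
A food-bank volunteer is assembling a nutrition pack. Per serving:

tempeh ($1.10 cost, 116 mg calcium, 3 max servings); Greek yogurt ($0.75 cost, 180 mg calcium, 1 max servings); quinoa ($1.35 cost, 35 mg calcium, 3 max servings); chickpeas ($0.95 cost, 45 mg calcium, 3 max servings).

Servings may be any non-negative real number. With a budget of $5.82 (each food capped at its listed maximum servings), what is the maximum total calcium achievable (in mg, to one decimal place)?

611.8 mg

Calcium per dollar: Greek yogurt 240, tempeh 105.5, chickpeas 47.37, quinoa 25.93.
Take 1 serving of Greek yogurt: spends $0.75, +180.0 mg calcium (running total 180.0 mg).
Take 3 servings of tempeh: spends $3.30, +348.0 mg calcium (running total 528.0 mg).
Take 1.863 servings of chickpeas: spends $1.77, +83.8 mg calcium (running total 611.8 mg).
Filling greedily by calcium-per-dollar is optimal for one linear limit, giving 611.8 mg.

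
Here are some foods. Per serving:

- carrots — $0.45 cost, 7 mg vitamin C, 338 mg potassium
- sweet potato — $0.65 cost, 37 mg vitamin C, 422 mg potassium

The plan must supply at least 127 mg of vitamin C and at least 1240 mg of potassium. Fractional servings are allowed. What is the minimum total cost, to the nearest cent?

$2.23

For a min-cost LP with two ≥-constraints, a basic feasible solution has at most two positive variables.
carrots only: max(127/7, 1240/338) = 18.14 servings → $8.16.
sweet potato only: max(127/37, 1240/422) = 3.432 servings → $2.23.
carrots + sweet potato with both targets exact would need a negative amount; discard.
Cheapest feasible corner: $2.23.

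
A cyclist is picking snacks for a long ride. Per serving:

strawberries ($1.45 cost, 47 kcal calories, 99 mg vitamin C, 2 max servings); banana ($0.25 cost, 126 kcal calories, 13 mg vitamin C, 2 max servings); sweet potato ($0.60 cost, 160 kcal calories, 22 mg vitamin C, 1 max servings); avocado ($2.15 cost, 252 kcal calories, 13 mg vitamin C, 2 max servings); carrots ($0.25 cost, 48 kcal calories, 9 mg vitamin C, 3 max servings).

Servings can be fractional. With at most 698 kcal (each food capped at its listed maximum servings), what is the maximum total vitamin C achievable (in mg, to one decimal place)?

Vitamin C per kcal: strawberries 2.106, carrots 0.1875, sweet potato 0.1375, banana 0.1032, avocado 0.05159.
Take 2 servings of strawberries: uses 94 kcal, +198.0 mg vitamin C (running total 198.0 mg).
Take 3 servings of carrots: uses 144 kcal, +27.0 mg vitamin C (running total 225.0 mg).
Take 1 serving of sweet potato: uses 160 kcal, +22.0 mg vitamin C (running total 247.0 mg).
Take 2 servings of banana: uses 252 kcal, +26.0 mg vitamin C (running total 273.0 mg).
Take 0.1905 servings of avocado: uses 48 kcal, +2.5 mg vitamin C (running total 275.5 mg).
Filling greedily by vitamin C-per-kcal is optimal for one linear limit, giving 275.5 mg.

275.5 mg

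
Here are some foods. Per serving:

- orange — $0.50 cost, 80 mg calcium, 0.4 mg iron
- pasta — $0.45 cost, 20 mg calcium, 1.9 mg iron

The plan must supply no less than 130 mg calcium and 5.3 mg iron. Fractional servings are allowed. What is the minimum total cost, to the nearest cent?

For a min-cost LP with two ≥-constraints, a basic feasible solution has at most two positive variables.
orange only: max(130/80, 5.3/0.4) = 13.25 servings → $6.62.
pasta only: max(130/20, 5.3/1.9) = 6.5 servings → $2.92.
orange + pasta with both tight: 0.9792 servings and 2.583 servings → $1.65.
The minimum over all feasible corners is $1.65.

$1.65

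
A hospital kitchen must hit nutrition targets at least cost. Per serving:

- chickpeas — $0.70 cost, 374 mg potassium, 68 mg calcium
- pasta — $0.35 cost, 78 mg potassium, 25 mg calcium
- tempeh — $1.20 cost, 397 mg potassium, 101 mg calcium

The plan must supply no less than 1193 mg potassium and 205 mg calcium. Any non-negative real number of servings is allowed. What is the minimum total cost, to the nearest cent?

A basic optimal solution has at most two foods positive. Try each food alone and each pair with both targets met exactly.
chickpeas only: max(1193/374, 205/68) = 3.19 servings → $2.23.
pasta only: max(1193/78, 205/25) = 15.29 servings → $5.35.
tempeh only: max(1193/397, 205/101) = 3.005 servings → $3.61.
chickpeas + pasta with both targets exact would need a negative amount; discard.
chickpeas + tempeh with both targets exact would need a negative amount; discard.
pasta + tempeh: the both-tight solution has a negative serving — not a feasible corner.
Cheapest feasible corner: $2.23.

$2.23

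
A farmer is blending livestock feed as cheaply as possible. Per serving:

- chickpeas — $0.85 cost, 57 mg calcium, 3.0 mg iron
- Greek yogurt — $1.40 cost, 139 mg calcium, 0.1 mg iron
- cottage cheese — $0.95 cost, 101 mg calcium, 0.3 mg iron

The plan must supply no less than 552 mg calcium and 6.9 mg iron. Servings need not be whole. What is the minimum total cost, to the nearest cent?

The cheapest plan sits at a corner of the feasible region — with two constraints it uses at most two foods.
chickpeas only: max(552/57, 6.9/3.0) = 9.684 servings → $8.23.
Greek yogurt only: max(552/139, 6.9/0.1) = 69 servings → $96.60.
cottage cheese only: max(552/101, 6.9/0.3) = 23 servings → $21.85.
chickpeas + Greek yogurt with both tight: 2.198 servings and 3.07 servings → $6.17.
chickpeas + cottage cheese with both tight: 1.858 servings and 4.417 servings → $5.78.
Greek yogurt + cottage cheese: intersection lies outside the first quadrant.
The minimum over all feasible corners is $5.78.

$5.78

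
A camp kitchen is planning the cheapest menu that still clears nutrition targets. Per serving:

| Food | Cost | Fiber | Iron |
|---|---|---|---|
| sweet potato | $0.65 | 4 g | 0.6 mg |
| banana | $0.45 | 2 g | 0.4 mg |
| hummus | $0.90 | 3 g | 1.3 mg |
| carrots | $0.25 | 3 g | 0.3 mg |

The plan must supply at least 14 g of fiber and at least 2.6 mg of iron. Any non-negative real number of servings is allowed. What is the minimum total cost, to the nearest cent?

$1.95

A basic optimal solution has at most two foods positive. Try each food alone and each pair with both targets met exactly.
sweet potato only: max(14/4, 2.6/0.6) = 4.333 servings → $2.82.
banana only: max(14/2, 2.6/0.4) = 7 servings → $3.15.
hummus only: max(14/3, 2.6/1.3) = 4.667 servings → $4.20.
carrots only: max(14/3, 2.6/0.3) = 8.667 servings → $2.17.
sweet potato + banana with both tight: 1 serving and 5 servings → $2.90.
sweet potato + hummus with both tight: 3.059 servings and 0.5882 servings → $2.52.
sweet potato + carrots with both targets exact would need a negative amount; discard.
banana + hummus with both targets exact would need a negative amount; discard.
banana + carrots with both tight: 6 servings and 0.6667 servings → $2.87.
hummus + carrots with both tight: 1.2 servings and 3.467 servings → $1.95.
So the least-cost plan costs $1.95.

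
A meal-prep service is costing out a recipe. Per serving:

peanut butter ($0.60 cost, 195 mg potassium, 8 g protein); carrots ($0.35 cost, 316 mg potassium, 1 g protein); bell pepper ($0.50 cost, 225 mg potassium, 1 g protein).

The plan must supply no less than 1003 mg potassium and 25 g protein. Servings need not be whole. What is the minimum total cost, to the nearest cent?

An LP optimum is at a vertex; with two nutrient constraints at most two foods are used. Check each candidate.
peanut butter only: max(1003/195, 25/8) = 5.144 servings → $3.09.
carrots only: max(1003/316, 25/1) = 25 servings → $8.75.
bell pepper only: max(1003/225, 25/1) = 25 servings → $12.50.
peanut butter + carrots with both tight: 2.956 servings and 1.35 servings → $2.25.
peanut butter + bell pepper with both tight: 2.88 servings and 1.962 servings → $2.71.
carrots + bell pepper with both targets exact would need a negative amount; discard.
Cheapest feasible corner: $2.25.

$2.25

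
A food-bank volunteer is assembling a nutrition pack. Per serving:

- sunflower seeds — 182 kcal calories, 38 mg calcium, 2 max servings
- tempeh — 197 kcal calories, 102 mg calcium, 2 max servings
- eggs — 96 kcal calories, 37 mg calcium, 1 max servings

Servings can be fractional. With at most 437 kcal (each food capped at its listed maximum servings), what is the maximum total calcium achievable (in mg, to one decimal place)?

Calcium per kcal: tempeh 0.5178, eggs 0.3854, sunflower seeds 0.2088.
Take 2 servings of tempeh: uses 394 kcal, +204.0 mg calcium (running total 204.0 mg).
Take 0.4479 servings of eggs: uses 43 kcal, +16.6 mg calcium (running total 220.6 mg).
Filling greedily by calcium-per-kcal is optimal for one linear limit, giving 220.6 mg.

220.6 mg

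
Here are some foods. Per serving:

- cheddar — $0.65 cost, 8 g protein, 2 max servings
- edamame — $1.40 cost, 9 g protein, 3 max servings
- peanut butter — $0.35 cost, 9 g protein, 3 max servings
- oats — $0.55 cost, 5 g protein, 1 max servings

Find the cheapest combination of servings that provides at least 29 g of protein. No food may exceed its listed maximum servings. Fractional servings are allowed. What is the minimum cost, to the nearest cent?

$1.21

Cost per g of protein: peanut butter $0.0389, cheddar $0.0813, oats $0.1100, edamame $0.1556.
Take 3 servings of peanut butter: +27.0 g protein for $1.05 (total $1.05, still need 2.0 g).
Take 0.25 servings of cheddar: +2.0 g protein for $0.16 (total $1.21, still need 0.0 g).
Filling from the cheapest source first is optimal under one linear minimum: $1.21.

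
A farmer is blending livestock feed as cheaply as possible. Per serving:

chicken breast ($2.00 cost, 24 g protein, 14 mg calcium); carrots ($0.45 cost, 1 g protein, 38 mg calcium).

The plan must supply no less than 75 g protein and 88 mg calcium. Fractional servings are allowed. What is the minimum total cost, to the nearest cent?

Check every corner: each single food scaled to meet both minima, and each pair solved so both constraints bind.
chicken breast only: max(75/24, 88/14) = 6.286 servings → $12.57.
carrots only: max(75/1, 88/38) = 75 servings → $33.75.
chicken breast + carrots with both tight: 3.076 servings and 1.183 servings → $6.68.
So the least-cost plan costs $6.68.

$6.68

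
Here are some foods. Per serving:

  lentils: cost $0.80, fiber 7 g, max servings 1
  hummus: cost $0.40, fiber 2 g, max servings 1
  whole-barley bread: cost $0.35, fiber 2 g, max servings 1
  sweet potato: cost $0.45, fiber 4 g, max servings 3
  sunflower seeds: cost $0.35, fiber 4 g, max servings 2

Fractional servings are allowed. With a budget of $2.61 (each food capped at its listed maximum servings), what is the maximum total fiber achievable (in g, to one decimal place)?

24.9 g

Fiber per dollar: sunflower seeds 11.43, sweet potato 8.889, lentils 8.75, whole-barley bread 5.714, hummus 5.
Take 2 servings of sunflower seeds: spends $0.70, +8.0 g fiber (running total 8.0 g).
Take 3 servings of sweet potato: spends $1.35, +12.0 g fiber (running total 20.0 g).
Take 0.7 servings of lentils: spends $0.56, +4.9 g fiber (running total 24.9 g).
Greedy by best ratio exhausts the cost allowance optimally: 24.9 g.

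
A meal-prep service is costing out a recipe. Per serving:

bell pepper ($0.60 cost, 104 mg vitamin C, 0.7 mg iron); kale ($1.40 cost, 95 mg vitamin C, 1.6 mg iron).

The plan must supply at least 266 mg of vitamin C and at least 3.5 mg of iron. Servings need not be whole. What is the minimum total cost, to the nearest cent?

Minimising a linear cost over {vitamin C ≥ 266, iron ≥ 3.5, servings ≥ 0} — the optimum is at a vertex, using one or two foods.
bell pepper only: max(266/104, 3.5/0.7) = 5 servings → $3.00.
kale only: max(266/95, 3.5/1.6) = 2.8 servings → $3.92.
bell pepper + kale with both tight: 0.9319 servings and 1.78 servings → $3.05.
So the least-cost plan costs $3.00.

$3.00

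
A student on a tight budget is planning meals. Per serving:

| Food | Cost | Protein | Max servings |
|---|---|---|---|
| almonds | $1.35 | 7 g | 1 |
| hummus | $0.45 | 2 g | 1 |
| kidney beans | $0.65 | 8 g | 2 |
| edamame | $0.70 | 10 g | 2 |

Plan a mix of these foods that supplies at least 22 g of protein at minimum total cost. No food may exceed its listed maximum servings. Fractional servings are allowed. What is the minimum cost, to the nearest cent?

$1.56

Cost per g of protein: edamame $0.0700, kidney beans $0.0813, almonds $0.1929, hummus $0.2250.
Take 2 servings of edamame: +20.0 g protein for $1.40 (total $1.40, still need 2.0 g).
Take 0.25 servings of kidney beans: +2.0 g protein for $0.16 (total $1.56, still need 0.0 g).
Greedy by cheapest-per-g is optimal for a single linear constraint, so the minimum cost is $1.56.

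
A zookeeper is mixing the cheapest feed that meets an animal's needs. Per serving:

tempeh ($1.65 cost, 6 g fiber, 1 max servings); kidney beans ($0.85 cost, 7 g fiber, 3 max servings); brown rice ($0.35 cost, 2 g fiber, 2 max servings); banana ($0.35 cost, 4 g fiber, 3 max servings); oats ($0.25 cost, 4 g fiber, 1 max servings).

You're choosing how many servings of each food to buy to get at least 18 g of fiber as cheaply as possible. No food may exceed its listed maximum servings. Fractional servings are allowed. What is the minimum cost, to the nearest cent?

Cost per g of fiber: oats $0.0625, banana $0.0875, kidney beans $0.1214, brown rice $0.1750, tempeh $0.2750.
Take 1 serving of oats: +4.0 g fiber for $0.25 (total $0.25, still need 14.0 g).
Take 3 servings of banana: +12.0 g fiber for $1.05 (total $1.30, still need 2.0 g).
Take 0.2857 servings of kidney beans: +2.0 g fiber for $0.24 (total $1.54, still need 0.0 g).
Filling from the cheapest source first is optimal under one linear minimum: $1.54.

$1.54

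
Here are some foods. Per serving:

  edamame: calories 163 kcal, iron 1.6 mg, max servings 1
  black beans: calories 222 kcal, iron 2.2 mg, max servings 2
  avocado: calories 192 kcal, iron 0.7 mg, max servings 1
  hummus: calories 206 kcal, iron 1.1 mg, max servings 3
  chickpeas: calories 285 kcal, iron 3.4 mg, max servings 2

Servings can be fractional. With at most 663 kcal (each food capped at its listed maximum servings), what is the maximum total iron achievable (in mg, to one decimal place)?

7.7 mg

Iron per kcal: chickpeas 0.01193, black beans 0.00991, edamame 0.009816, hummus 0.00534, avocado 0.003646.
Take 2 servings of chickpeas: uses 570 kcal, +6.8 mg iron (running total 6.8 mg).
Take 0.4189 servings of black beans: uses 93 kcal, +0.9 mg iron (running total 7.7 mg).
Greedy by best ratio exhausts the calories allowance optimally: 7.7 mg.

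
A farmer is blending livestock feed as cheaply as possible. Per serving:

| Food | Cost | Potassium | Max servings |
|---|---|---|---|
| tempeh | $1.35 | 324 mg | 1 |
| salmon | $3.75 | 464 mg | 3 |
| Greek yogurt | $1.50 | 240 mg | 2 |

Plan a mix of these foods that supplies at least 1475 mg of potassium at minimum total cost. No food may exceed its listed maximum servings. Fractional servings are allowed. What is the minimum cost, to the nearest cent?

Cost per mg of potassium: tempeh $0.0042, Greek yogurt $0.0063, salmon $0.0081.
Take 1 serving of tempeh: +324.0 mg potassium for $1.35 (total $1.35, still need 1151.0 mg).
Take 2 servings of Greek yogurt: +480.0 mg potassium for $3.00 (total $4.35, still need 671.0 mg).
Take 1.446 servings of salmon: +671.0 mg potassium for $5.42 (total $9.77, still need 0.0 mg).
Filling from the cheapest source first is optimal under one linear minimum: $9.77.

$9.77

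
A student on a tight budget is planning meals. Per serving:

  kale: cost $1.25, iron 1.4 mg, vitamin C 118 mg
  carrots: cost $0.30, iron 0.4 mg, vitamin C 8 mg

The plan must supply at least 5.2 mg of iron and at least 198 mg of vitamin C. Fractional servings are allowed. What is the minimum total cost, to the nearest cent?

$4.11

With two linear requirements the optimum uses one or two foods; enumerate the corners.
kale only: max(5.2/1.4, 198/118) = 3.714 servings → $4.64.
carrots only: max(5.2/0.4, 198/8) = 24.75 servings → $7.42.
kale + carrots with both tight: 1.044 servings and 9.344 servings → $4.11.
The minimum over all feasible corners is $4.11.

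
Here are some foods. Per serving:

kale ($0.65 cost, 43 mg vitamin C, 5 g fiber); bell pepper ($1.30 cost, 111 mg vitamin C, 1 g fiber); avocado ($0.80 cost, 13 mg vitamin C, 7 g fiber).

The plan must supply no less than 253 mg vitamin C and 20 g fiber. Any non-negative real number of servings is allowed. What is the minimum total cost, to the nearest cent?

$3.53

With two linear requirements the optimum uses one or two foods; enumerate the corners.
kale only: max(253/43, 20/5) = 5.884 servings → $3.82.
bell pepper only: max(253/111, 20/1) = 20 servings → $26.00.
avocado only: max(253/13, 20/7) = 19.46 servings → $15.57.
kale + bell pepper with both tight: 3.842 servings and 0.791 servings → $3.53.
kale + avocado with both targets exact would need a negative amount; discard.
bell pepper + avocado with both tight: 1.978 servings and 2.575 servings → $4.63.
So the least-cost plan costs $3.53.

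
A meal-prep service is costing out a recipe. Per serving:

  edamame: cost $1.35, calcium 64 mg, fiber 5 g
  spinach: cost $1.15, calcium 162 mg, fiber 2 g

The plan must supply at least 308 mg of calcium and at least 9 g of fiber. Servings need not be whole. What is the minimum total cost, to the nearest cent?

Compare the cost at each extreme point of the feasible region.
edamame only: max(308/64, 9/5) = 4.812 servings → $6.50.
spinach only: max(308/162, 9/2) = 4.5 servings → $5.17.
edamame + spinach with both tight: 1.235 servings and 1.413 servings → $3.29.
The minimum over all feasible corners is $3.29.

$3.29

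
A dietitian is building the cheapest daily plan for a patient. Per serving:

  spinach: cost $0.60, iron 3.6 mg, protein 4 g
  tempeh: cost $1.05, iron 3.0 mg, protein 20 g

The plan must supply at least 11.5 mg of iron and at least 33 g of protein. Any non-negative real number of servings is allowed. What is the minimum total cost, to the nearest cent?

$2.58

spinach only: max(11.5/3.6, 33/4) = 8.25 servings → $4.95.
tempeh only: max(11.5/3.0, 33/20) = 3.833 servings → $4.03.
spinach + tempeh with both tight: 2.183 servings and 1.213 servings → $2.58.
Cheapest feasible corner: $2.58.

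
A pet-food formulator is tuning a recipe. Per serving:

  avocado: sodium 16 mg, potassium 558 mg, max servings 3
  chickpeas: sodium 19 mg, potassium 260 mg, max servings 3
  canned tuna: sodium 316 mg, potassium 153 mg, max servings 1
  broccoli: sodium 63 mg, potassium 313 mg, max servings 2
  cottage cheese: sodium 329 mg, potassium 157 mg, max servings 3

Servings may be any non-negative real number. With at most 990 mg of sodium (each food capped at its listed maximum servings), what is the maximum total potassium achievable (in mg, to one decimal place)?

Potassium per mg sodium: avocado 34.88, chickpeas 13.68, broccoli 4.968, canned tuna 0.4842, cottage cheese 0.4772.
Take 3 servings of avocado: uses 48 mg sodium, +1674.0 mg potassium (running total 1674.0 mg).
Take 3 servings of chickpeas: uses 57 mg sodium, +780.0 mg potassium (running total 2454.0 mg).
Take 2 servings of broccoli: uses 126 mg sodium, +626.0 mg potassium (running total 3080.0 mg).
Take 1 serving of canned tuna: uses 316 mg sodium, +153.0 mg potassium (running total 3233.0 mg).
Take 1.347 servings of cottage cheese: uses 443 mg sodium, +211.4 mg potassium (running total 3444.4 mg).
Greedy by best ratio exhausts the sodium allowance optimally: 3444.4 mg.

3444.4 mg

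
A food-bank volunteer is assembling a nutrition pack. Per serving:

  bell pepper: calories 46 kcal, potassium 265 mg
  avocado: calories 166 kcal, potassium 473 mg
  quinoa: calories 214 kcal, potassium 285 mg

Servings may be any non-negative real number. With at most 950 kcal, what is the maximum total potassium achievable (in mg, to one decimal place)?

Potassium per kcal: bell pepper 5.761, avocado 2.849, quinoa 1.332.
With no serving limits, spend the whole calories allowance on bell pepper: 950 kcal / 46 kcal × 265 mg = 5472.8 mg.

5472.8 mg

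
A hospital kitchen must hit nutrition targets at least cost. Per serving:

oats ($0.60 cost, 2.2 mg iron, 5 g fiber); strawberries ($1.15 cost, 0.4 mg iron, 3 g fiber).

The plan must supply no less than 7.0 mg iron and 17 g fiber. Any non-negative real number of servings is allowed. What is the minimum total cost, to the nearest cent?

$2.04

With two linear requirements the optimum uses one or two foods; enumerate the corners.
oats only: max(7.0/2.2, 17/5) = 3.4 servings → $2.04.
strawberries only: max(7.0/0.4, 17/3) = 17.5 servings → $20.12.
oats + strawberries with both tight: 3.087 servings and 0.5217 servings → $2.45.
Cheapest feasible corner: $2.04.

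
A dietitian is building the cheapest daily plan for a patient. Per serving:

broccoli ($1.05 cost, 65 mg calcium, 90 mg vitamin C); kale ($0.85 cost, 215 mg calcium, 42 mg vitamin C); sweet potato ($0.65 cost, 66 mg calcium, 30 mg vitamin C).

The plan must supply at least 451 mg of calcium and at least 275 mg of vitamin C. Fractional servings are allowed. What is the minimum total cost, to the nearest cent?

$3.70

Check every corner: each single food scaled to meet both minima, and each pair solved so both constraints bind.
broccoli only: max(451/65, 275/90) = 6.938 servings → $7.29.
kale only: max(451/215, 275/42) = 6.548 servings → $5.57.
sweet potato only: max(451/66, 275/30) = 9.167 servings → $5.96.
broccoli + kale with both tight: 2.418 servings and 1.367 servings → $3.70.
broccoli + sweet potato with both tight: 1.158 servings and 5.693 servings → $4.92.
kale + sweet potato: intersection lies outside the first quadrant.
So the least-cost plan costs $3.70.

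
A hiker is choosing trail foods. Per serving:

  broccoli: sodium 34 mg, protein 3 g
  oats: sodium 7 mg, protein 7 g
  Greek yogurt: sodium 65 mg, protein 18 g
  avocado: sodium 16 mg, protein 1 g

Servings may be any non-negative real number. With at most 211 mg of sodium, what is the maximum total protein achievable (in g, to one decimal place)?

Protein per mg sodium: oats 1, Greek yogurt 0.2769, broccoli 0.08824, avocado 0.0625.
With no serving limits, spend the whole sodium allowance on oats: 211 mg / 7 mg × 7 g = 211.0 g.

211.0 g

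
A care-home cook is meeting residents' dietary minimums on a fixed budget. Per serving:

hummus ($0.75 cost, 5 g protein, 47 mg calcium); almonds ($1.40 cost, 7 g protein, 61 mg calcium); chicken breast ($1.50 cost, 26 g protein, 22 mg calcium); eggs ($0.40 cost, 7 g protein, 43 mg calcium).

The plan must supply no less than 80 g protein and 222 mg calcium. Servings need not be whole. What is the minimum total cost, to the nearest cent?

$4.57

Compare the cost at each extreme point of the feasible region.
hummus only: max(80/5, 222/47) = 16 servings → $12.00.
almonds only: max(80/7, 222/61) = 11.43 servings → $16.00.
chicken breast only: max(80/26, 222/22) = 10.09 servings → $15.14.
eggs only: max(80/7, 222/43) = 11.43 servings → $4.57.
hummus + almonds with both targets exact would need a negative amount; discard.
hummus + chicken breast with both tight: 3.608 servings and 2.383 servings → $6.28.
hummus + eggs: intersection lies outside the first quadrant.
almonds + chicken breast with both tight: 2.802 servings and 2.323 servings → $7.41.
almonds + eggs: intersection lies outside the first quadrant.
chicken breast + eggs with both tight: 1.956 servings and 4.162 servings → $4.60.
The minimum over all feasible corners is $4.57.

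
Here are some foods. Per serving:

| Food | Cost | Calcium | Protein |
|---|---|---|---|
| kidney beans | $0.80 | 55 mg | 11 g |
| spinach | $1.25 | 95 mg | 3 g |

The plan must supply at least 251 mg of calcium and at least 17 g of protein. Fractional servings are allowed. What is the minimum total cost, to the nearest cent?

Check every corner: each single food scaled to meet both minima, and each pair solved so both constraints bind.
kidney beans only: max(251/55, 17/11) = 4.564 servings → $3.65.
spinach only: max(251/95, 17/3) = 5.667 servings → $7.08.
kidney beans + spinach with both tight: 0.9795 servings and 2.075 servings → $3.38.
The minimum over all feasible corners is $3.38.

$3.38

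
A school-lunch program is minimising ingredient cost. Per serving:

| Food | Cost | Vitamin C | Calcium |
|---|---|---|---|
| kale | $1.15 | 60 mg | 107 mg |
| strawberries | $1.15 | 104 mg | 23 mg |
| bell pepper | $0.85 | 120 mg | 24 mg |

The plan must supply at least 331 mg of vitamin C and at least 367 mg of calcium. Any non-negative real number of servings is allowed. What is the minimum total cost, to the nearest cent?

This is a tiny linear program; its minimum lies at a vertex of the feasible set. List the vertices and price them.
kale only: max(331/60, 367/107) = 5.517 servings → $6.34.
strawberries only: max(331/104, 367/23) = 15.96 servings → $18.35.
bell pepper only: max(331/120, 367/24) = 15.29 servings → $13.00.
kale + strawberries with both tight: 3.134 servings and 1.374 servings → $5.19.
kale + bell pepper with both tight: 3.166 servings and 1.175 servings → $4.64.
strawberries + bell pepper: the both-tight solution has a negative serving — not a feasible corner.
Cheapest feasible corner: $4.64.

$4.64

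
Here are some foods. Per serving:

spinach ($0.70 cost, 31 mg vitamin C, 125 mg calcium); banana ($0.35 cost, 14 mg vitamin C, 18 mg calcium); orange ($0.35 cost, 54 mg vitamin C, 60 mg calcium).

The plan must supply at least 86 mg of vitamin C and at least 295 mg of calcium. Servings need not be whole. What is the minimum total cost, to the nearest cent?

$1.66

The cheapest plan sits at a corner of the feasible region — with two constraints it uses at most two foods.
spinach only: max(86/31, 295/125) = 2.774 servings → $1.94.
banana only: max(86/14, 295/18) = 16.39 servings → $5.74.
orange only: max(86/54, 295/60) = 4.917 servings → $1.72.
spinach + banana with both tight: 2.166 servings and 1.346 servings → $1.99.
spinach + orange with both tight: 2.202 servings and 0.3282 servings → $1.66.
banana + orange with both targets exact would need a negative amount; discard.
Cheapest feasible corner: $1.66.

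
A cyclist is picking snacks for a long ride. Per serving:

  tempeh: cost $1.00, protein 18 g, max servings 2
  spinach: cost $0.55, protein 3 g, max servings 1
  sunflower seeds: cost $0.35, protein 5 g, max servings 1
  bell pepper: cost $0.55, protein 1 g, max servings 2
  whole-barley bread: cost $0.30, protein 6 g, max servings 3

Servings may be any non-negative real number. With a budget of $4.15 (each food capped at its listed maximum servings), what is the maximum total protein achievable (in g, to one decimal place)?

Protein per dollar: whole-barley bread 20, tempeh 18, sunflower seeds 14.29, spinach 5.455, bell pepper 1.818.
Take 3 servings of whole-barley bread: spends $0.90, +18.0 g protein (running total 18.0 g).
Take 2 servings of tempeh: spends $2.00, +36.0 g protein (running total 54.0 g).
Take 1 serving of sunflower seeds: spends $0.35, +5.0 g protein (running total 59.0 g).
Take 1 serving of spinach: spends $0.55, +3.0 g protein (running total 62.0 g).
Take 0.6364 servings of bell pepper: spends $0.35, +0.6 g protein (running total 62.6 g).
Filling greedily by protein-per-dollar is optimal for one linear limit, giving 62.6 g.

62.6 g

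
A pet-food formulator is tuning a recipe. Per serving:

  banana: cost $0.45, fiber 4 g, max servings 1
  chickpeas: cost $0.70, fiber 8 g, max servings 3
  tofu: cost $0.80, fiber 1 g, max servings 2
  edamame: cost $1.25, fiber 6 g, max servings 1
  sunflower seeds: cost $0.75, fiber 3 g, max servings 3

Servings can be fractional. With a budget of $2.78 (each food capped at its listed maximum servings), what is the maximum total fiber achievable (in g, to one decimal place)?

Fiber per dollar: chickpeas 11.43, banana 8.889, edamame 4.8, sunflower seeds 4, tofu 1.25.
Take 3 servings of chickpeas: spends $2.10, +24.0 g fiber (running total 24.0 g).
Take 1 serving of banana: spends $0.45, +4.0 g fiber (running total 28.0 g).
Take 0.184 servings of edamame: spends $0.23, +1.1 g fiber (running total 29.1 g).
Filling greedily by fiber-per-dollar is optimal for one linear limit, giving 29.1 g.

29.1 g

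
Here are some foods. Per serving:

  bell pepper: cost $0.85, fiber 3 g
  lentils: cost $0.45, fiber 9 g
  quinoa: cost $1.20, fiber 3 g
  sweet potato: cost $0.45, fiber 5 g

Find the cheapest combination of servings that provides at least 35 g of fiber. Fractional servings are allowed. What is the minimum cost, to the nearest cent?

$1.75

Cost per g of fiber: lentils $0.0500, sweet potato $0.0900, bell pepper $0.2833, quinoa $0.4000.
With no serving limits, use only lentils: 35 g / 9 g = 3.889 servings × $0.45 = $1.75.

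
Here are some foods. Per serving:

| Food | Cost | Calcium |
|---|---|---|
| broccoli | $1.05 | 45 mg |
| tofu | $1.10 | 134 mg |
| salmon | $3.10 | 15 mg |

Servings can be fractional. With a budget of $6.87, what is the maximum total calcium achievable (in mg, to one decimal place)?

836.9 mg

Calcium per dollar: tofu 121.8, broccoli 42.86, salmon 4.839.
With no serving limits, spend the whole cost allowance on tofu: $6.87 / $1.10 × 134 mg = 836.9 mg.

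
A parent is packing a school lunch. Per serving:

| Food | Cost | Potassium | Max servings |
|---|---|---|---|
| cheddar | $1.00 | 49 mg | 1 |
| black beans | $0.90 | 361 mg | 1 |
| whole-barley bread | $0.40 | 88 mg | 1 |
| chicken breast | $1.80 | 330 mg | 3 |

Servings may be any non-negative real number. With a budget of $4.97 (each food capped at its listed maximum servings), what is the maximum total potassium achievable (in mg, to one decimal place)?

Potassium per dollar: black beans 401.1, whole-barley bread 220, chicken breast 183.3, cheddar 49.
Take 1 serving of black beans: spends $0.90, +361.0 mg potassium (running total 361.0 mg).
Take 1 serving of whole-barley bread: spends $0.40, +88.0 mg potassium (running total 449.0 mg).
Take 2.039 servings of chicken breast: spends $3.67, +672.8 mg potassium (running total 1121.8 mg).
Filling greedily by potassium-per-dollar is optimal for one linear limit, giving 1121.8 mg.

1121.8 mg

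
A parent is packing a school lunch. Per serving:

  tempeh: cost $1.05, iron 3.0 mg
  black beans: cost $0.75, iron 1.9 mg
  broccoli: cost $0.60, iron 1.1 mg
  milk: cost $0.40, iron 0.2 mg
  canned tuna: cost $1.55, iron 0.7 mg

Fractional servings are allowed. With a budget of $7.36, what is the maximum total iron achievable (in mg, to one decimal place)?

Iron per dollar: tempeh 2.857, black beans 2.533, broccoli 1.833, milk 0.5, canned tuna 0.4516.
With no serving limits, spend the whole cost allowance on tempeh: $7.36 / $1.05 × 3.0 mg = 21.0 mg.

21.0 mg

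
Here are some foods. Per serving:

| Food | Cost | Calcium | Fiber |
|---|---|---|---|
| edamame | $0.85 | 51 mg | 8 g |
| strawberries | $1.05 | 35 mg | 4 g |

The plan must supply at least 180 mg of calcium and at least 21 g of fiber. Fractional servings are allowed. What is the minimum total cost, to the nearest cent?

Two binding constraints pin down two serving amounts, so the optimal mix uses at most two foods. The candidates are each food alone (scaled to the tighter of calcium/fiber) and each pair with both constraints tight.
edamame only: max(180/51, 21/8) = 3.529 servings → $3.00.
strawberries only: max(180/35, 21/4) = 5.25 servings → $5.51.
edamame + strawberries with both tight: 0.1974 servings and 4.855 servings → $5.27.
Cheapest feasible corner: $3.00.

$3.00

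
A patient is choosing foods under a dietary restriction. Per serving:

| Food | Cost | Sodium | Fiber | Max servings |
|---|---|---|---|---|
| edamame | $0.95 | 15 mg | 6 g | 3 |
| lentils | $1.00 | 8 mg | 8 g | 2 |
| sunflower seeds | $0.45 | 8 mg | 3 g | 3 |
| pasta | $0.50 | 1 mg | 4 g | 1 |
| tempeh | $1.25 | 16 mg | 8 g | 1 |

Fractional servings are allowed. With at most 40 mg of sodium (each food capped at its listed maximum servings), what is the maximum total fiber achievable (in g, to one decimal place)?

Fiber per mg sodium: pasta 4, lentils 1, tempeh 0.5, edamame 0.4, sunflower seeds 0.375.
Take 1 serving of pasta: uses 1 mg sodium, +4.0 g fiber (running total 4.0 g).
Take 2 servings of lentils: uses 16 mg sodium, +16.0 g fiber (running total 20.0 g).
Take 1 serving of tempeh: uses 16 mg sodium, +8.0 g fiber (running total 28.0 g).
Take 0.4667 servings of edamame: uses 7 mg sodium, +2.8 g fiber (running total 30.8 g).
Greedy by best ratio exhausts the sodium allowance optimally: 30.8 g.

30.8 g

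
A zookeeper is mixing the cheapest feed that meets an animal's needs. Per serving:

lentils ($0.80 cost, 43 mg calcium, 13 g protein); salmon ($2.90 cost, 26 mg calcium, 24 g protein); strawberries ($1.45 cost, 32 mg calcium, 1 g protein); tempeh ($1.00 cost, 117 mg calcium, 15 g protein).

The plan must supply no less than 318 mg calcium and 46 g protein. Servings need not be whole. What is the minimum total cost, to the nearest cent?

Minimising a linear cost over {calcium ≥ 318, protein ≥ 46, servings ≥ 0} — the optimum is at a vertex, using one or two foods.
lentils only: max(318/43, 46/13) = 7.395 servings → $5.92.
salmon only: max(318/26, 46/24) = 12.23 servings → $35.47.
strawberries only: max(318/32, 46/1) = 46 servings → $66.70.
tempeh only: max(318/117, 46/15) = 3.067 servings → $3.07.
lentils + salmon: the both-tight solution has a negative serving — not a feasible corner.
lentils + strawberries with both tight: 3.094 servings and 5.78 servings → $10.86.
lentils + tempeh with both tight: 0.6986 servings and 2.461 servings → $3.02.
salmon + strawberries with both tight: 1.555 servings and 8.674 servings → $17.09.
salmon + tempeh with both tight: 0.2531 servings and 2.662 servings → $3.40.
strawberries + tempeh: the both-tight solution has a negative serving — not a feasible corner.
The minimum over all feasible corners is $3.02.

$3.02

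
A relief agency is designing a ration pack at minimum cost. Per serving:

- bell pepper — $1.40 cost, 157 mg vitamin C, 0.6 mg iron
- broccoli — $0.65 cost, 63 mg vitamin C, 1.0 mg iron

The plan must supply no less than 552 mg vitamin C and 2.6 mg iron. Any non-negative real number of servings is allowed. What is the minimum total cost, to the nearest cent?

At the optimum either one food covers both requirements or two foods hit both targets exactly; no other combination can be cheaper.
bell pepper only: max(552/157, 2.6/0.6) = 4.333 servings → $6.07.
broccoli only: max(552/63, 2.6/1.0) = 8.762 servings → $5.70.
bell pepper + broccoli with both tight: 3.257 servings and 0.646 servings → $4.98.
The minimum over all feasible corners is $4.98.

$4.98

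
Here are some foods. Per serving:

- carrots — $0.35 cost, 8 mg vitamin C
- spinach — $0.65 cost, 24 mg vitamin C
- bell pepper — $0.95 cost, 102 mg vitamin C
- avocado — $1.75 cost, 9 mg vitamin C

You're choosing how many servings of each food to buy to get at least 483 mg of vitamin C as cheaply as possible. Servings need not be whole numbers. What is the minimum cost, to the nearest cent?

$4.50

Cost per mg of vitamin C: bell pepper $0.0093, spinach $0.0271, carrots $0.0437, avocado $0.1944.
With no serving limits, use only bell pepper: 483 mg / 102 mg = 4.735 servings × $0.95 = $4.50.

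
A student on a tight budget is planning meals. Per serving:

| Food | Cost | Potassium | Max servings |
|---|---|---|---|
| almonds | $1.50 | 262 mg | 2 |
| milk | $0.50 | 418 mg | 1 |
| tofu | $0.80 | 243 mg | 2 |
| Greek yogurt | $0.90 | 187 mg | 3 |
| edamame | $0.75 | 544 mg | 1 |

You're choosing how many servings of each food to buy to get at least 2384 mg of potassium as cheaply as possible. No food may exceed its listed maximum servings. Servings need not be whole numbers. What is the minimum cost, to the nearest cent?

$7.70

Cost per mg of potassium: milk $0.0012, edamame $0.0014, tofu $0.0033, Greek yogurt $0.0048, almonds $0.0057.
Take 1 serving of milk: +418.0 mg potassium for $0.50 (total $0.50, still need 1966.0 mg).
Take 1 serving of edamame: +544.0 mg potassium for $0.75 (total $1.25, still need 1422.0 mg).
Take 2 servings of tofu: +486.0 mg potassium for $1.60 (total $2.85, still need 936.0 mg).
Take 3 servings of Greek yogurt: +561.0 mg potassium for $2.70 (total $5.55, still need 375.0 mg).
Take 1.431 servings of almonds: +375.0 mg potassium for $2.15 (total $7.70, still need 0.0 mg).
Greedy by cheapest-per-mg is optimal for a single linear constraint, so the minimum cost is $7.70.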